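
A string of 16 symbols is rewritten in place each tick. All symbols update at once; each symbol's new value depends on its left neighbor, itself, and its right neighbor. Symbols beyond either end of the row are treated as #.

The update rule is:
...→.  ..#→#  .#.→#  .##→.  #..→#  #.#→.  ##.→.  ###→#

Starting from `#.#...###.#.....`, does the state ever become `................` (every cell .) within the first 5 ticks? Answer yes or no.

..##.#.#..##...#
##...#.###..#.#.
#.#.##..#.###.#.
..#...###..#..#.
####.#.#.######.
tick 5 is ####.#.#.######., still not uniform .

no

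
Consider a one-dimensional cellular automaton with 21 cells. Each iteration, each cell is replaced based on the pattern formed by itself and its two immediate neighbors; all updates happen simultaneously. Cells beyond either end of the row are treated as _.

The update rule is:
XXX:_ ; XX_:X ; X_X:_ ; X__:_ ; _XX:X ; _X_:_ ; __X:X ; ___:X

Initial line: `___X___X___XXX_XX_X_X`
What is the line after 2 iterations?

X_X_XXX_XX_X___XX_XXX

XXX__XX__XXX_X_XX____
X_X_XXX_XX_X___XX_XXX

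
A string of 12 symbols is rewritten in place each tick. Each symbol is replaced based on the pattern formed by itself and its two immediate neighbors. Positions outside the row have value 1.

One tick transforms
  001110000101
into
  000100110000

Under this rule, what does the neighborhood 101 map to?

0

At position 10 the neighborhood is 101; the next row has 0 there.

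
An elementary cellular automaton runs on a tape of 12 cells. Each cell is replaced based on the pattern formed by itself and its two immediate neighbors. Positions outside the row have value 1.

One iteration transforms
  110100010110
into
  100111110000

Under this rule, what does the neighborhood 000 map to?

At position 5 the neighborhood is 000; the next row has 1 there.

1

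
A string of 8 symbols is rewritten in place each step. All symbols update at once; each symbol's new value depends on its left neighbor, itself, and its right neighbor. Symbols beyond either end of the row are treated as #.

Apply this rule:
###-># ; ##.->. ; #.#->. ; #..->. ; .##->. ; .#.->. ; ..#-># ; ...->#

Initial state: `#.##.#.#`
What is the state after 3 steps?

........
.#######
..######

..######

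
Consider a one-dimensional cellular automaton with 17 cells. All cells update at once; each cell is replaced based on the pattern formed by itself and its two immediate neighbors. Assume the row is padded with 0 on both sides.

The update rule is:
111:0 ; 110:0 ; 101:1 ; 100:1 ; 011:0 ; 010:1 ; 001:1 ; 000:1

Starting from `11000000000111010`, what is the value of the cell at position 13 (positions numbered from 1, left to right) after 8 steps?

1

00111111111000111
11000000000111000
00111111111000111  (repeats step 1; period 2)
step 8: 11000000000111000
position 13 holds 1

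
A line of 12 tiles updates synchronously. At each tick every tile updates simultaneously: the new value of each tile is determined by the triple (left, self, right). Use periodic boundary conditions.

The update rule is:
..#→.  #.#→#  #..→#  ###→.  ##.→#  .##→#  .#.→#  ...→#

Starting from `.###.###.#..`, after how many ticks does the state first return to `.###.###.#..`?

.#.###.#####
####.###...#
...###.###.#
##.#.###.###
.#####.###..
.#...###.###
####.#.###.#
...#####.###
##.#...###.#
.#####.#.###
##...#####.#
.###.#...###
##.#####.#.#
.###...#####
##.###.#...#
.###.#####.#
##.###...###
.###.###.#..

18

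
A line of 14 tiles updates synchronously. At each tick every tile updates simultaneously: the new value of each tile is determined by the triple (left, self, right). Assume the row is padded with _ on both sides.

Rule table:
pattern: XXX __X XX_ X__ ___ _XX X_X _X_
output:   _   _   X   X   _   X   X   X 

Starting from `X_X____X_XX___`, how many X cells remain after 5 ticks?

9

tick 1: XXXX___XXXXX__
tick 2: X__XX__X___XX_
tick 3: XX_XXX_XX__XXX
tick 4: XXXX_XXXXX_X_X
tick 5: X__XXX___XXXXX
count of X: 9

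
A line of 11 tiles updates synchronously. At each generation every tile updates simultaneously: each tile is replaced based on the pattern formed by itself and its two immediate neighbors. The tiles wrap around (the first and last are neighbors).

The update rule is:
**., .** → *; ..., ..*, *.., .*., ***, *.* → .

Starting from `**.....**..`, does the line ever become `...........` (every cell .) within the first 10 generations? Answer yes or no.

no

**.....**..  (fixed point — unchanged through generation 10)
generation 10 is **.....**.., still not uniform .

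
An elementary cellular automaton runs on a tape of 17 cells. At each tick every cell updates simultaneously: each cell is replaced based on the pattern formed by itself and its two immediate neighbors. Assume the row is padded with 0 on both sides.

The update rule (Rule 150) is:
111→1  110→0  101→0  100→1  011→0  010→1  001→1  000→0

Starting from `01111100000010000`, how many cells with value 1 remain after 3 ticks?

10111010000111000
10010011001010100
11111100111010110
count of 1: 12

12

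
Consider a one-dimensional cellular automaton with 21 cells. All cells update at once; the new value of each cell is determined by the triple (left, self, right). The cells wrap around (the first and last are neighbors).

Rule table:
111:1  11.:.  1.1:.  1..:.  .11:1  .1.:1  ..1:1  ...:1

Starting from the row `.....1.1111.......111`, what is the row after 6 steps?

1..11..11111111..1111

step 1: .11111.111..11111111.
step 2: 11111..11..11111111..
step 3: 1111..11..11111111..1
step 4: 111..11..11111111..11
step 5: 11..11..11111111..111
step 6: 1..11..11111111..1111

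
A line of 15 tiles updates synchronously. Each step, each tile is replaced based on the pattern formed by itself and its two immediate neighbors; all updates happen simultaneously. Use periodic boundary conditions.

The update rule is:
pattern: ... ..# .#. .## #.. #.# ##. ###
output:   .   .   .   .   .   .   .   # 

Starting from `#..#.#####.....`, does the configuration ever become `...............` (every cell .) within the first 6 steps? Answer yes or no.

yes

step 1: ......###......
step 2: .......#.......
step 3: ...............
all cells are . at step 3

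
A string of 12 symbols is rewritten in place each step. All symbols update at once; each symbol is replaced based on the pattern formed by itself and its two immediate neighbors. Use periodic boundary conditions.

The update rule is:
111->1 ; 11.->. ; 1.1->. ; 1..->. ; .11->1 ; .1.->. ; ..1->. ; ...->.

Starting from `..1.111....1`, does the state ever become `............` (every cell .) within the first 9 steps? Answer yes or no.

yes

....11......
....1.......
............
all cells are . at step 3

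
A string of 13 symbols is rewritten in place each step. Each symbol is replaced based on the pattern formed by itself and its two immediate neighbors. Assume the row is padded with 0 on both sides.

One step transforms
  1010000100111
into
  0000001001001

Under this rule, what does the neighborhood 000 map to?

0

At position 4 the neighborhood is 000; the next row has 0 there.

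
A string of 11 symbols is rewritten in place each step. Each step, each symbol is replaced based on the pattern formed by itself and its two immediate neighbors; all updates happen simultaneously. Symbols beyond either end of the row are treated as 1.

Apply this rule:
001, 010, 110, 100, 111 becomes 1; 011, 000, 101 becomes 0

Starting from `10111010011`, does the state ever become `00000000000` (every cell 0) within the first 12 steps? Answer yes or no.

10011011101
11101001100
11101110111
11100110011
11111011101
11111001100
11111110111
11111110011
11111111101
11111111100
11111111111
11111111111
step 12 is 11111111111, still not uniform 0

no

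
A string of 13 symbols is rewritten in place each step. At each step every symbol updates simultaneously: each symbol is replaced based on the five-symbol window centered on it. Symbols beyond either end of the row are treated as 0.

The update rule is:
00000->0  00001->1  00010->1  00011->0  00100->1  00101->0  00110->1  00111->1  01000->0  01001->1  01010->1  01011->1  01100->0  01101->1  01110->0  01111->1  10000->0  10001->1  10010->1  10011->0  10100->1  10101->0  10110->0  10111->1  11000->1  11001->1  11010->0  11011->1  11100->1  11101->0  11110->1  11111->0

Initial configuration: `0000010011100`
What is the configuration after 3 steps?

0001111010110
0101110001001
1011011111111

1011011111111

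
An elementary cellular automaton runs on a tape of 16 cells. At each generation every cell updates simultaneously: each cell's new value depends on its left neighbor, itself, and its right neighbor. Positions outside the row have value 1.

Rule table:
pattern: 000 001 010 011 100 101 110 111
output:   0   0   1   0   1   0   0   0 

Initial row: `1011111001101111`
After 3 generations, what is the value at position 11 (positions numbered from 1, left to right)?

0000000100000000
1000000110000000
0100000001000000
position 11 holds 0

0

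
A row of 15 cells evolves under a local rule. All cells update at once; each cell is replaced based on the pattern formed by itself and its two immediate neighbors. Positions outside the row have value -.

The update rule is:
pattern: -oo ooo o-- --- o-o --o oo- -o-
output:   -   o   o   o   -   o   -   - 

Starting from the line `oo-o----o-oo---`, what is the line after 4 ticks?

o--oooooo--ooo-

tick 1: ----oooo----ooo
tick 2: oooo-oo-oooo-o-
tick 3: -oo------oo---o
tick 4: o--oooooo--ooo-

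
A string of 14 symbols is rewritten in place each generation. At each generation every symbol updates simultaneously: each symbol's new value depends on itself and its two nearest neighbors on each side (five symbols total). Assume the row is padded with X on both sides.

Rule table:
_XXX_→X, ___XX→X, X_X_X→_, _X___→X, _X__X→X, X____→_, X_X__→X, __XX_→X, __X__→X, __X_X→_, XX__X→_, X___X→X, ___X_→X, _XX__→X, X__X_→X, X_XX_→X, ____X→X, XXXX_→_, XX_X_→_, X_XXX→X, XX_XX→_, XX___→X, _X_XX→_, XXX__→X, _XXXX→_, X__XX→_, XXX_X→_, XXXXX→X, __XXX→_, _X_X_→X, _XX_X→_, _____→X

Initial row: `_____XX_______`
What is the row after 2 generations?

__X_XX___X_XXX

generation 1: X_XXXXXX_XXXXX
generation 2: __X_XX___X_XXX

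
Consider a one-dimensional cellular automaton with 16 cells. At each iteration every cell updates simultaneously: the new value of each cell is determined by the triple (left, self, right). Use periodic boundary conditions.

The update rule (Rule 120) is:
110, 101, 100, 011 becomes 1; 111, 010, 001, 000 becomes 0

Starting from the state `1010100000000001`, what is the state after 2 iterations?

0110101000000001

1101010000000001
0110101000000001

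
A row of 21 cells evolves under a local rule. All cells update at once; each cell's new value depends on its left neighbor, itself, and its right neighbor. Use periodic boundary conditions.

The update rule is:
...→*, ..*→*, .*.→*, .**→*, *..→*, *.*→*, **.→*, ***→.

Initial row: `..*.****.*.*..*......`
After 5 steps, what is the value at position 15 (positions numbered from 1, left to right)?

*

*****..**************
....****.............
*****..**************  (repeats step 1; period 2)
step 5: *****..**************
position 15 holds *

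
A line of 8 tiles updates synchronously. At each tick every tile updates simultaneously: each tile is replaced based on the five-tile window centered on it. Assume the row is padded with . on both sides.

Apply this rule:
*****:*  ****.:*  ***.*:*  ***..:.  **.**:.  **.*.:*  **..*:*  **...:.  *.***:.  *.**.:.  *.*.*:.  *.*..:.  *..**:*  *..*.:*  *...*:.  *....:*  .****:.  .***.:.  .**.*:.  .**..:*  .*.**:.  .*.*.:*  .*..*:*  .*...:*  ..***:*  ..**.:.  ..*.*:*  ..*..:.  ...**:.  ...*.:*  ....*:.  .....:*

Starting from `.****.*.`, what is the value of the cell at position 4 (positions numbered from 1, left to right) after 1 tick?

.*.***.*
position 4 holds *

*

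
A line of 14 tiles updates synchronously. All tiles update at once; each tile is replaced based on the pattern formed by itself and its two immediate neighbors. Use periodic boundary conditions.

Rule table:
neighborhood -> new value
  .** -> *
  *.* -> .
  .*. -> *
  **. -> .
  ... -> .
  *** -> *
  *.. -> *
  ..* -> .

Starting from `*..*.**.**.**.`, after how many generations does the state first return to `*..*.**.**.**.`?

2

**.*.*..*..*..
*..*.**.**.**.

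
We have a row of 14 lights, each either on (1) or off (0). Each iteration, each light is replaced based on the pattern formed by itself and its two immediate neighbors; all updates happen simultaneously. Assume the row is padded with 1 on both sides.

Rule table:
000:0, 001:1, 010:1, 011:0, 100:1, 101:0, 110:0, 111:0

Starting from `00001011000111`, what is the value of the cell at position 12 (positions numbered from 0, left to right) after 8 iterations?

0

10011000101000
01100101101101
00011100000000
10100010000001
00110111000010
11000000100110
00100001111000
11110010000101
position 12 holds 0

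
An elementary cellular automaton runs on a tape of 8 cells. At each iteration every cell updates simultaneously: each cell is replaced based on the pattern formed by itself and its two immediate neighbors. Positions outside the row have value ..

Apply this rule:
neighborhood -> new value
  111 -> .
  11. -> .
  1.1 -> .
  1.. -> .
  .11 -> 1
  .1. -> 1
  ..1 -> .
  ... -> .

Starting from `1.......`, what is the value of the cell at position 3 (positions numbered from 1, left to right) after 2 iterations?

1.......  (fixed point — unchanged through iteration 2)
position 3 holds .

.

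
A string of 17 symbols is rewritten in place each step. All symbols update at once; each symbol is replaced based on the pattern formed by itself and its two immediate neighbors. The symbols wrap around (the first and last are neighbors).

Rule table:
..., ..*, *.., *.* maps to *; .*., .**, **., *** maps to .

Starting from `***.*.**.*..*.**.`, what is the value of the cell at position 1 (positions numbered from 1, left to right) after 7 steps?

.

...*.*..*.**.*..*
***.*.**.*..*.**.  (repeats step 0; period 2)
step 7: ...*.*..*.**.*..*
position 1 holds .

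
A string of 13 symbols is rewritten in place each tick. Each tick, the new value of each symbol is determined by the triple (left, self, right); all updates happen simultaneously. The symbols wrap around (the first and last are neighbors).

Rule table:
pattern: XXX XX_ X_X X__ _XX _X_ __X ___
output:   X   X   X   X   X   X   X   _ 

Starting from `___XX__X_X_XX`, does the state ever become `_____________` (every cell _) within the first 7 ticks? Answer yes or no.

no

tick 1: X_XXXXXXXXXXX
tick 2: XXXXXXXXXXXXX
tick 3: XXXXXXXXXXXXX  (fixed point — unchanged through tick 7)
tick 7 is XXXXXXXXXXXXX, still not uniform _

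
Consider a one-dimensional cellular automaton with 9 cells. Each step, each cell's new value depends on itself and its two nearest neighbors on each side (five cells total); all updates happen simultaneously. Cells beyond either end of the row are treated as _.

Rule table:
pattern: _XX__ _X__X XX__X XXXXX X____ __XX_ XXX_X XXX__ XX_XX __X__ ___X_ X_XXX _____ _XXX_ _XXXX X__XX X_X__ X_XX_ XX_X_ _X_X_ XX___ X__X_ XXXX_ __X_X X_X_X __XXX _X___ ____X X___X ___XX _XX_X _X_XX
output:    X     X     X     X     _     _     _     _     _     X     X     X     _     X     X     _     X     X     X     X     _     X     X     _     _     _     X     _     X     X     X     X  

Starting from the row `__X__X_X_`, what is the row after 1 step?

_XXXX_XXX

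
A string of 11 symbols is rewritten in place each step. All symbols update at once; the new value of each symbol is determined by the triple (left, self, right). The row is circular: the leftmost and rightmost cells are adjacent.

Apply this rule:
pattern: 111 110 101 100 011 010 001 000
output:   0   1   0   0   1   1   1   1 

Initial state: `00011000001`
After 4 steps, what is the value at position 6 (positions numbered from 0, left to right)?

1

step 1: 01111011111
step 2: 01001010001
step 3: 01011010111
step 4: 01011010101
position 6 holds 1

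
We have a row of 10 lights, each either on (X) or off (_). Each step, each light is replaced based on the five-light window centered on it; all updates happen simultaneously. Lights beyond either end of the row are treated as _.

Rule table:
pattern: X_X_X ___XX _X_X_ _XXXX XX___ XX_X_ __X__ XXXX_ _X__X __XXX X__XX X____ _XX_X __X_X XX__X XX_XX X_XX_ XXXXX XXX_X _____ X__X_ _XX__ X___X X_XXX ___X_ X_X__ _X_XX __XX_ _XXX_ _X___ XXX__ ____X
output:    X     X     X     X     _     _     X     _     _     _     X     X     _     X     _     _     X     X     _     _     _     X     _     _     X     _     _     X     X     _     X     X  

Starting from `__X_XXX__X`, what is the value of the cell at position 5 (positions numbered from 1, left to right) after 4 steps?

X

XXX__XX__X
_XX_XXX__X
XX___XX__X
XX__XXX__X
position 5 holds X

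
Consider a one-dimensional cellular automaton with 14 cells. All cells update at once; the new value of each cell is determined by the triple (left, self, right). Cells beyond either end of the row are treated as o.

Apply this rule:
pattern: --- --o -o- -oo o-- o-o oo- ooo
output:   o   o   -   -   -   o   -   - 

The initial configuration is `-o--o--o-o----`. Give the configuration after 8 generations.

o--o--o-o--ooo
--o--o-o--o---
-o--o-o--o--oo
o--o-o--o--o--
--o-o--o--o--o
-o-o--o--o--o-
o-o--o--o--o-o
-o--o--o--o-o-

-o--o--o--o-o-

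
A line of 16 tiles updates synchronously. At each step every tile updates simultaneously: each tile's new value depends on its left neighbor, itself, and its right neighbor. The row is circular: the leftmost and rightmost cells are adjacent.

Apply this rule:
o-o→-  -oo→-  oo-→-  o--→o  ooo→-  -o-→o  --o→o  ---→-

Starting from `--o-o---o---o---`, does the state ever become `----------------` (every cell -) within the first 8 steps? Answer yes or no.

no

step 1: -oo-oo-ooo-ooo--
step 2: o-------------o-
step 3: oo-----------oo-
step 4: --o---------o---
step 5: -ooo-------ooo--
step 6: o---o-----o---o-
step 7: oo-ooo---ooo-oo-
step 8: ------o-o-------
step 8 is ------o-o-------, still not uniform -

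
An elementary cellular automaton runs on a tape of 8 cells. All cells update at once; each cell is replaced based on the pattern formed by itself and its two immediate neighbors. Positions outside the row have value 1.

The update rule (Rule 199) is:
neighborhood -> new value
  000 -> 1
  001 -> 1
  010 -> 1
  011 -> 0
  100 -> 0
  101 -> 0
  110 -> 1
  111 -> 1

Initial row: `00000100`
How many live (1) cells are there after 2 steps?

4

step 1: 01111101
step 2: 00111100
count of 1: 4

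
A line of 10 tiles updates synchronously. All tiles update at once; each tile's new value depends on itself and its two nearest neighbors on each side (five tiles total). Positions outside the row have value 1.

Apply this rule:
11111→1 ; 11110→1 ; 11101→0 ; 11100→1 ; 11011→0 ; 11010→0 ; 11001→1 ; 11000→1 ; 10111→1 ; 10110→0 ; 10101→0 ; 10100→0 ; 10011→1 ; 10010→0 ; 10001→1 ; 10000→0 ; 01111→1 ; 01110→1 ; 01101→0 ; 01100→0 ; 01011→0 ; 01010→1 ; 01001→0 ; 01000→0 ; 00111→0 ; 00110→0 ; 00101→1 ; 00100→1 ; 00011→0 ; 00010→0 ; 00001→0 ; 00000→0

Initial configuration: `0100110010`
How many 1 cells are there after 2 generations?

0001001010
1101001100
count of 1: 5

5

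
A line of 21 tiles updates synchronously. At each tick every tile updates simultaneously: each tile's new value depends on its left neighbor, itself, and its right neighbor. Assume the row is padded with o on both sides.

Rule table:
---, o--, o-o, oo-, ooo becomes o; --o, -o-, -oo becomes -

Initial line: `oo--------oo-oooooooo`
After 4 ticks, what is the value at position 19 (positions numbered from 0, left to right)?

ooooooooo--oo-ooooooo
oooooooooo--oo-oooooo
ooooooooooo--oo-ooooo
oooooooooooo--oo-oooo
position 19 holds o

o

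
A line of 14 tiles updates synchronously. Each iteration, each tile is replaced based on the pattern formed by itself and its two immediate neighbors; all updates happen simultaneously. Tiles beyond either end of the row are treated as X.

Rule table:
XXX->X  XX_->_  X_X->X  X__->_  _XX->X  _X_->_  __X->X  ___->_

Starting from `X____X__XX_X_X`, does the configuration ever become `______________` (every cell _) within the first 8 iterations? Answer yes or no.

iteration 1: ____X__XX_X_XX
iteration 2: ___X__XX_X_XXX
iteration 3: __X__XX_X_XXXX
iteration 4: _X__XX_X_XXXXX
iteration 5: X__XX_X_XXXXXX
iteration 6: __XX_X_XXXXXXX
iteration 7: _XX_X_XXXXXXXX
iteration 8: XX_X_XXXXXXXXX
iteration 8 is XX_X_XXXXXXXXX, still not uniform _

no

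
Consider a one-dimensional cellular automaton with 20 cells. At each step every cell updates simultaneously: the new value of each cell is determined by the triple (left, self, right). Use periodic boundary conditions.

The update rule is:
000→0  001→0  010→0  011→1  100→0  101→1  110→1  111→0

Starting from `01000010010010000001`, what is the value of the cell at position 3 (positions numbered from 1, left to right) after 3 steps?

0

10000000000000000000
00000000000000000000
00000000000000000000
position 3 holds 0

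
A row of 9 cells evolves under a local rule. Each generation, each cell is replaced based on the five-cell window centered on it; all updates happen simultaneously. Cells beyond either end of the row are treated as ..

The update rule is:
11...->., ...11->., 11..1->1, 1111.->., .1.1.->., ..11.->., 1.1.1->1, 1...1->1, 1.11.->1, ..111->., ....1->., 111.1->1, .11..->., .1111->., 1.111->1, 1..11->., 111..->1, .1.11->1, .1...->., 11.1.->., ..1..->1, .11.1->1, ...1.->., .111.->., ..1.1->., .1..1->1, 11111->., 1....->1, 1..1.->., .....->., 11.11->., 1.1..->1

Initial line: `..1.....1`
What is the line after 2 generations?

....1.1.1

generation 1: ..1.1...1
generation 2: ....1.1.1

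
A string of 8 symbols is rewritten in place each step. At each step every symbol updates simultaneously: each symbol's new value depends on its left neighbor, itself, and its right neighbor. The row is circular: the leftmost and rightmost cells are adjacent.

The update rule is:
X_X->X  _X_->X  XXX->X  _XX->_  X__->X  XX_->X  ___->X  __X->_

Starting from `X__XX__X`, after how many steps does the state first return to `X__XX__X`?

4

step 1: XX__XX__
step 2: _XX__XX_
step 3: __XX__XX
step 4: X__XX__X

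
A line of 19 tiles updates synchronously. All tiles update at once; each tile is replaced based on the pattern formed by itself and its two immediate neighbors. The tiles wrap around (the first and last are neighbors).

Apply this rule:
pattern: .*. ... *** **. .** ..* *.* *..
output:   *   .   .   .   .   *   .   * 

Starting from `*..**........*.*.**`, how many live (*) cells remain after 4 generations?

8

.**..*......**.*...
*..****....*...**..
***....*..***.*..**
...*..****....***..
count of *: 8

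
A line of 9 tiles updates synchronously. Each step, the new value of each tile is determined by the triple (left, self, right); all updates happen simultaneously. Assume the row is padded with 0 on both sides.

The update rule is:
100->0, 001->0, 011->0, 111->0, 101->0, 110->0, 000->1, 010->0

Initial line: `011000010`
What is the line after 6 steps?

000011000
111000011
000011000  (repeats step 1; period 2)
step 6: 111000011

111000011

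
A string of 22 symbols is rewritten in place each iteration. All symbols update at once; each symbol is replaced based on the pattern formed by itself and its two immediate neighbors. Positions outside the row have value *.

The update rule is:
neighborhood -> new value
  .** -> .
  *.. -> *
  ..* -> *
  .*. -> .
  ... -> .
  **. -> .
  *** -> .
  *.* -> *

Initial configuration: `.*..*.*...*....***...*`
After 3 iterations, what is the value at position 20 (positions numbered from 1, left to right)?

*.**.*.*.*.*..*...*.*.
.*..*.*.*.*.**.*.*.*.*
*.**.*.*.*.*..*.*.*.*.
position 20 holds .

.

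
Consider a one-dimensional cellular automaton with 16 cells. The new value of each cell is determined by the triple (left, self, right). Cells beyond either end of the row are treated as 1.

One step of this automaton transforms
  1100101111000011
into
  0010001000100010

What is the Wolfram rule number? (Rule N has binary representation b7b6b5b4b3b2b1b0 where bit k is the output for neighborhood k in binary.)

24

position 0: 111 → 0  (bit 7 = 0)
position 1: 110 → 0  (bit 6 = 0)
position 5: 101 → 0  (bit 5 = 0)
position 2: 100 → 1  (bit 4 = 1)
position 6: 011 → 1  (bit 3 = 1)
position 4: 010 → 0  (bit 2 = 0)
position 3: 001 → 0  (bit 1 = 0)
position 11: 000 → 0  (bit 0 = 0)
bits b7..b0 = 00011000 = 24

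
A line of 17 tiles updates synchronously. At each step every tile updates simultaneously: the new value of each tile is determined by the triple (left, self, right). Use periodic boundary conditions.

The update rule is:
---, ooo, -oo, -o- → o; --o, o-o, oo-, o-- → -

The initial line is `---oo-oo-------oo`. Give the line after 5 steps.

-o-o--o--o---o-o-

-o-o--o--ooooo-o-
-o-o--o--oooo--o-
-o-o--o--ooo---o-
-o-o--o--oo--o-o-
-o-o--o--o---o-o-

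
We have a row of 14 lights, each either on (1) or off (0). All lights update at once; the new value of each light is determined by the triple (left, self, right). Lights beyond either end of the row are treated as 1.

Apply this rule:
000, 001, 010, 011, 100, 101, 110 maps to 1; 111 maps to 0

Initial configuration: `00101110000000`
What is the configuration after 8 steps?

00001110000000

11111011111111
00001110000000
11111011111111  (repeats step 1; period 2)
step 8: 00001110000000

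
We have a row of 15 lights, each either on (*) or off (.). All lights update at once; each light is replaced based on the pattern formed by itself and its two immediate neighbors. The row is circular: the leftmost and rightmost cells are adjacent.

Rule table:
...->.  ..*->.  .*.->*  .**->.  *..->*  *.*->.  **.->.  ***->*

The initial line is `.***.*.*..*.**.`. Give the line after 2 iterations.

*.**.*....**..*

..*..*.**.*...*
*.**.*....**..*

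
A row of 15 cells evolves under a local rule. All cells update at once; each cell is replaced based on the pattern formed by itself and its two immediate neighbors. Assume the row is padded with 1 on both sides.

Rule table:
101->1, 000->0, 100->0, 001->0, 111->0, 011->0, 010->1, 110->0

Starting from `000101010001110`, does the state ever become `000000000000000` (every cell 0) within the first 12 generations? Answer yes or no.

yes

000111110000001
000000000000000
all cells are 0 at generation 2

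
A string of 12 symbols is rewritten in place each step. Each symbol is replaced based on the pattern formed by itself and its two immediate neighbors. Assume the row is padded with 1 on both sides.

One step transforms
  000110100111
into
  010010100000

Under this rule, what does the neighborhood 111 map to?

At position 10 the neighborhood is 111; the next row has 0 there.

0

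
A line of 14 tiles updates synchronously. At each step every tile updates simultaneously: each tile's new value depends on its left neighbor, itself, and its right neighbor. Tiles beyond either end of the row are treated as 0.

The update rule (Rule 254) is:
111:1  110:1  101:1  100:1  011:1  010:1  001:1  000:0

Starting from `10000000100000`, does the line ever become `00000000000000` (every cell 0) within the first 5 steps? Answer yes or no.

no

11000001110000
11100011111000
11110111111100
11111111111110
11111111111111
step 5 is 11111111111111, still not uniform 0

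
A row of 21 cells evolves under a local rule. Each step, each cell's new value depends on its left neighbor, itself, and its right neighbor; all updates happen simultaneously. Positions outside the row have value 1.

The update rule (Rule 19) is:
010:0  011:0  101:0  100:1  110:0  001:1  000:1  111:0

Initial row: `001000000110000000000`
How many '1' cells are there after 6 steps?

2

110111111001111111111
000000000110000000000
111111111001111111111
000000000110000000000  (repeats step 2; period 2)
step 6: 000000000110000000000
count of 1: 2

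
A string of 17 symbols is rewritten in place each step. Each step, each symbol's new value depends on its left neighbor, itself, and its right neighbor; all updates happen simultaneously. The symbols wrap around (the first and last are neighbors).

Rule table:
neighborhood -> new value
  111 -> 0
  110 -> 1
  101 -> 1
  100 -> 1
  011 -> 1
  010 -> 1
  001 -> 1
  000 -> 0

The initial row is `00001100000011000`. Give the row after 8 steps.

00011110000111100
00110011001100110
01111111111111111
11000000000000001
01100000000000011
11110000000000111
00011000000001100
00111100000011110

00111100000011110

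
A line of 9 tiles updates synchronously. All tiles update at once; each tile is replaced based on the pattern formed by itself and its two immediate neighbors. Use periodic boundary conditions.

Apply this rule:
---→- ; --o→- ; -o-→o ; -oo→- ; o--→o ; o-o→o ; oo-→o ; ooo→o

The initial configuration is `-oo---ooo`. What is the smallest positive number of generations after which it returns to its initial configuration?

9

o-oo---oo
oo-oo---o
ooo-oo---
-ooo-oo--
--ooo-oo-
---ooo-oo
o---ooo-o
oo---ooo-
-oo---ooo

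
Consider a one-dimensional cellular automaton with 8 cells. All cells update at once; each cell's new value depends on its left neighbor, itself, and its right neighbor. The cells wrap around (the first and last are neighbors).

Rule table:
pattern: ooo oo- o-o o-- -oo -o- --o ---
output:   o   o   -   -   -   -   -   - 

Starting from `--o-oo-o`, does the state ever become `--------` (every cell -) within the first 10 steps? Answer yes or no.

yes

step 1: -----o--
step 2: --------
all cells are - at step 2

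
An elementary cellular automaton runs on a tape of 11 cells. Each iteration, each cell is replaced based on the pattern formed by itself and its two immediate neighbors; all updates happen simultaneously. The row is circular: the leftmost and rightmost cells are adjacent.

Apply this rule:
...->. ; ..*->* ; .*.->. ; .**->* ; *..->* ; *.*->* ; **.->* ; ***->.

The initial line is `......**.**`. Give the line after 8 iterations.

*....******
**..**.....
*******...*
......**.**  (repeats iteration 0; period 4)
iteration 8: ......**.**

......**.**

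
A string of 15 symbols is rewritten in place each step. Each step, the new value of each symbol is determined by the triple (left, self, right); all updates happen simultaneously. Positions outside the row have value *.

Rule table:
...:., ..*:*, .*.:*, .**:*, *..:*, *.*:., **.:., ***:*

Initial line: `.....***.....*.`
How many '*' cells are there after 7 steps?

9

*...***.*...**.
.*.***..**.**..
.*.**.***..*.**
.*.*..**.***.**
.*.****..**..**
.*.***.***.****
.*.**..**..****
count of *: 9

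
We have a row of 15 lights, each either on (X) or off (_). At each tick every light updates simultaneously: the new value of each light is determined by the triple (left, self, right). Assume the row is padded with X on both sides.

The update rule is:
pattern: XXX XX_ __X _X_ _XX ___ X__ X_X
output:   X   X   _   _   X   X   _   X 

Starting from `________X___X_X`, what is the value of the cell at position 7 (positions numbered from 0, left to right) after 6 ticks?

X

tick 1: _XXXXXX___X__XX
tick 2: XXXXXXX_X____XX
tick 3: XXXXXXXX__XX_XX
tick 4: XXXXXXXX__XXXXX
tick 5: XXXXXXXX__XXXXX  (fixed point — unchanged through tick 6)
position 7 holds X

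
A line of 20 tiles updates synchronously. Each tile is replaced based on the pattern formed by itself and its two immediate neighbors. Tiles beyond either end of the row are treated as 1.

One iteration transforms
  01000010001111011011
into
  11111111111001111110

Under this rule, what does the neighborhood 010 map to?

At position 1 the neighborhood is 010; the next row has 1 there.

1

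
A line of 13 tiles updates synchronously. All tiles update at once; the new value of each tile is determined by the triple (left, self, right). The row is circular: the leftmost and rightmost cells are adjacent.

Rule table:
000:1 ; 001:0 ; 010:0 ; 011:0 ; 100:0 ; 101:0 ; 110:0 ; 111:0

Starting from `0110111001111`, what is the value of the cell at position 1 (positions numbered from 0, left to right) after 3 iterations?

0

0000000000000
1111111111111
0000000000000
position 1 holds 0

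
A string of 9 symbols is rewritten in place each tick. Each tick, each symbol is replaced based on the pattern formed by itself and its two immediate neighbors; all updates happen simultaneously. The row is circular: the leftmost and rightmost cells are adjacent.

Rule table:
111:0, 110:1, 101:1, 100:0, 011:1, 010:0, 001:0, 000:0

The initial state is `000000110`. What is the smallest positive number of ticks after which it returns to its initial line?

000000110

1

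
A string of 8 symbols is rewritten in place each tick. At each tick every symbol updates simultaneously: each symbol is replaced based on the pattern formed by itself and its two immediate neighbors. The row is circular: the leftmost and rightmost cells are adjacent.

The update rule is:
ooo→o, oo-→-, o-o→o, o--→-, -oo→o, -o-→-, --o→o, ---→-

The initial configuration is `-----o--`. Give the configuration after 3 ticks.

--o-----

----o---
---o----
--o-----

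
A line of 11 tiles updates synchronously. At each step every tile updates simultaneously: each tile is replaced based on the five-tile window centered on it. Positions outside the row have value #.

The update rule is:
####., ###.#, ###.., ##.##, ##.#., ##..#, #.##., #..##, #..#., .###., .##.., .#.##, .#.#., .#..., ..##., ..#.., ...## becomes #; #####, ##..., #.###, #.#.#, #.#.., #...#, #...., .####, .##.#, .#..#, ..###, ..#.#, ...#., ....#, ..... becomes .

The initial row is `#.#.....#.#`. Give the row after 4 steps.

#.###.#...#

##.#.....#.
###.#.....#
.###.#...#.
#.###.#...#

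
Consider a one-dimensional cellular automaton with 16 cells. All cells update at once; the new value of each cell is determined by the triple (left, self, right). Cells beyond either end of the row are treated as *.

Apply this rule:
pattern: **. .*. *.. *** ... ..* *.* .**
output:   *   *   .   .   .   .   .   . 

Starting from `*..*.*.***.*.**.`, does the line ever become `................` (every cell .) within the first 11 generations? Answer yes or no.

no

*..*.*...*.*..*.
*..*.*...*.*..*.  (fixed point — unchanged through generation 11)
generation 11 is *..*.*...*.*..*., still not uniform .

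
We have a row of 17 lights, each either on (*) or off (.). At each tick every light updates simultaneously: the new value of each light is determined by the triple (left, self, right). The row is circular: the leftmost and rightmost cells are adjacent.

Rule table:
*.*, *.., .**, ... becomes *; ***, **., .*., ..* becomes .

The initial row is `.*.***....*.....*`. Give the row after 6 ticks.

*.**..***..****..
.**.*.*..*.*...*.
.*.*.*.*..*.**..*
*.*.*.*.*..**.*..
.*.*.*.*.*.*.*.*.
..*.*.*.*.*.*.*.*

..*.*.*.*.*.*.*.*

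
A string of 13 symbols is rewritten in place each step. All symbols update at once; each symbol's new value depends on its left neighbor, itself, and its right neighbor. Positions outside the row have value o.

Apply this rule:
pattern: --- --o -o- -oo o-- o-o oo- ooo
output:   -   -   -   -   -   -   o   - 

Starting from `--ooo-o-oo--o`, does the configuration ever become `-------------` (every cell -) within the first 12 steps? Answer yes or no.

yes

step 1: ----o----o---
step 2: -------------
all cells are - at step 2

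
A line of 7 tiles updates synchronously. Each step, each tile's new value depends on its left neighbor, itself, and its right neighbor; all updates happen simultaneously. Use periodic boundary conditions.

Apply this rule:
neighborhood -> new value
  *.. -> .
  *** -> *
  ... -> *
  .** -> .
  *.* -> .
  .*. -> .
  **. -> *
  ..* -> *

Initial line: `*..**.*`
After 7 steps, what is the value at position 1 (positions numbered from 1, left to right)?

.

*.*.*..
......*
.*****.
*.****.
...***.
***.**.
.**..*.
position 1 holds .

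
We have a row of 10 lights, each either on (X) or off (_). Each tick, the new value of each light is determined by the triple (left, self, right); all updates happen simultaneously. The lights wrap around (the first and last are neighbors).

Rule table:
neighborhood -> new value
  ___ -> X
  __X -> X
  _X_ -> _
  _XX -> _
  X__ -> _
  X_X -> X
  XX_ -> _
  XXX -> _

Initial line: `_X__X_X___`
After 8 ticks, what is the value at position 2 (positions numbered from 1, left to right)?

_

X__X_X__XX
__X_X__X__
XX_X__X__X
__X__X__X_
XX__X__X__
___X__X__X
_XX__X__X_
X___X__X__
position 2 holds _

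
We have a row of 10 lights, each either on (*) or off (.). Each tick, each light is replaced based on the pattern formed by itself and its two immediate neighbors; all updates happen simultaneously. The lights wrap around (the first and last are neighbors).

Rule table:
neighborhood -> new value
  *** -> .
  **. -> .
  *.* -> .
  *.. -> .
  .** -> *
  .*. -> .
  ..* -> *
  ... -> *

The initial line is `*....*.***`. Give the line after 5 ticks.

..***..*..
***...*..*
....**..**
.****..**.
**....**..

**....**..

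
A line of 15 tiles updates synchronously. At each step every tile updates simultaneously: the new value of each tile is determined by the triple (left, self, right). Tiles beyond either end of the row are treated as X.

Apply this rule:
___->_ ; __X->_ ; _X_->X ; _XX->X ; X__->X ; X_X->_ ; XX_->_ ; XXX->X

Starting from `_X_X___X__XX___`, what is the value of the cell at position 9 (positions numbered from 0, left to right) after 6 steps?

step 1: _X_XX__XX_X_X__
step 2: _X_X_X_X__X_XX_
step 3: _X_X_X_XX_X_X__
step 4: _X_X_X_X__X_XX_  (repeats step 2; period 2)
step 6: _X_X_X_X__X_XX_
position 9 holds _

_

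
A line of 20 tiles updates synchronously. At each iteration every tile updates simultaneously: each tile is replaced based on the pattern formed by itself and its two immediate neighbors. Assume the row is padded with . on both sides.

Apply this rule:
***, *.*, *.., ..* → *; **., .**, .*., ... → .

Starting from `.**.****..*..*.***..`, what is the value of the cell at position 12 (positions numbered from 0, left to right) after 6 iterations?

*..*.**.**.**.*.*.*.
.**.*..*..*..*.*.*.*
*..*.**.**.**.*.*.*.  (repeats iteration 1; period 2)
iteration 6: .**.*..*..*..*.*.*.*
position 12 holds .

.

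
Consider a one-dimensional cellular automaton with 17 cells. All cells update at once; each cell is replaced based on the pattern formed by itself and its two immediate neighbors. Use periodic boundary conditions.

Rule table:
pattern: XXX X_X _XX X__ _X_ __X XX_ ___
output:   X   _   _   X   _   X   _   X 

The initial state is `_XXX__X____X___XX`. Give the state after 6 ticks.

__X_XX_XXXX_XXX__
XX______XX___X_XX
X_XXXXXX__XXX___X
___XXXX_XX_X_XXX_
XXX_XX________X_X
XX____XXXXXXXX___

XX____XXXXXXXX___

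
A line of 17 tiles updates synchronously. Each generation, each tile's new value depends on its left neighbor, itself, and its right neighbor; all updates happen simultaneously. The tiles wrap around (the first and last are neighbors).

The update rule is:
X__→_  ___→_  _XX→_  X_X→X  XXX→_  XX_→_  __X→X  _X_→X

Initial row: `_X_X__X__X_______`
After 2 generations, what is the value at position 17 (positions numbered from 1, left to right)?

X

XXXX_XX_XX_______
____X__X________X
position 17 holds X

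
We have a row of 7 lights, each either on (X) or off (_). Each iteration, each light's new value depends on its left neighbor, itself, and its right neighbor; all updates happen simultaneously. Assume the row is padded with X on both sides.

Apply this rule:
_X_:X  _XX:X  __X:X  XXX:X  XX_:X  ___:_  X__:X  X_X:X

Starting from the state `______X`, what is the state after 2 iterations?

X____XX
XX__XXX

XX__XXX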